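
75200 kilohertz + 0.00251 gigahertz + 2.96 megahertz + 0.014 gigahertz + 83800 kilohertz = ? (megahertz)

In megahertz:
  75200 kilohertz = 75200 × 10⁻³ megahertz = 75.2
  0.00251 gigahertz = 0.00251 × 10³ megahertz = 2.51
  2.96 megahertz → 2.96
  0.014 gigahertz = 0.014 × 10³ megahertz = 14
  83800 kilohertz = 83800 × 10⁻³ megahertz = 83.8
Sum: 75.2 + 2.51 + 2.96 + 14 + 83.8 = 178.47

178.47 megahertz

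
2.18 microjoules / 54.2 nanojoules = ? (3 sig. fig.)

(2.18e-6) / (54.2e-9) = 0.04022e3

40.2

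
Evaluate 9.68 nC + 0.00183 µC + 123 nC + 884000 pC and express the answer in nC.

In nC:
  9.68 nC → 9.68
  0.00183 µC = 0.00183e3 nC = 1.83
  123 nC → 123
  884000 pC = 884000e-3 nC = 884
Sum: 9.68 + 1.83 + 123 + 884 = 1018.51

1018.51 nC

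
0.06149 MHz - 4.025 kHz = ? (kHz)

In kHz:
  0.06149 MHz = 0.06149 × 10³ kHz = 61.49
  4.025 kHz → 4.025
Difference: 61.49 - 4.025 = 57.465

57.465 kHz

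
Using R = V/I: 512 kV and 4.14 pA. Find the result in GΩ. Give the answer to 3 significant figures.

124000000 GΩ

(512 × 10^3) / (4.14 × 10^-12) = 123.67 × 10^15 Ω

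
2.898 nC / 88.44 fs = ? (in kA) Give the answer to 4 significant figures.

(2.898e-9) / (88.44e-15) = 0.032768e6 A

32.77 kA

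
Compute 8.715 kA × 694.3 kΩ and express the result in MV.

8.715e3 × 694.3e3 = 6050.8245e6 V

6050.8245 MV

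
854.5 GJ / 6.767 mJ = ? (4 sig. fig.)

(854.5 × 10^9) / (6.767 × 10^-3) = 126.27 × 10^12

126300000000000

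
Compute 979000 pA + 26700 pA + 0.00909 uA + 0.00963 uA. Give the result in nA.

In nA:
  979000 pA = 979000e-3 nA = 979
  26700 pA = 26700e-3 nA = 26.7
  0.00909 uA = 0.00909e3 nA = 9.09
  0.00963 uA = 0.00963e3 nA = 9.63
Sum: 979 + 26.7 + 9.09 + 9.63 = 1024.42

1024.42 nA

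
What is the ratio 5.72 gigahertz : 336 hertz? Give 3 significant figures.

17000000

(5.72 × 10⁹) / (336) = 0.01702 × 10⁹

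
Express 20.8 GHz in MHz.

giga = 1e9, mega = 1e6; factor is 1e3.
20.8 × 1e3 = 20800

20800 MHz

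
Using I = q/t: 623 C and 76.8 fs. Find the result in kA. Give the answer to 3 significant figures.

(623) / (76.8 × 10^-15) = 8.112 × 10^15 A

8110000000000 kA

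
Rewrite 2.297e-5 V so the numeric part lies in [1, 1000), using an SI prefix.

22.97 uV

= 22.97e-6 V; 1e-6 is micro.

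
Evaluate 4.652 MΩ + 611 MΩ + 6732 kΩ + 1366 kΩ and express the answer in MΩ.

In MΩ:
  4.652 MΩ → 4.652
  611 MΩ → 611
  6732 kΩ = 6732e-3 MΩ = 6.732
  1366 kΩ = 1366e-3 MΩ = 1.366
Sum: 4.652 + 611 + 6.732 + 1.366 = 623.75

623.75 MΩ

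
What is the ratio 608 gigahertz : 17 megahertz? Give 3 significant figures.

(608 × 10⁹) / (17 × 10⁶) = 35.76 × 10³

35800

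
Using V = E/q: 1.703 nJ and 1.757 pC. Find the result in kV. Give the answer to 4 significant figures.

(1.703 × 10⁻⁹) / (1.757 × 10⁻¹²) = 0.969266 × 10³ V

0.9693 kV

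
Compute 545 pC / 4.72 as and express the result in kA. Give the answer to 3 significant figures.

(545e-12) / (4.72e-18) = 115.47e6 A

115000 kA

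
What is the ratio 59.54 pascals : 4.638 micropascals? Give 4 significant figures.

12840000

(59.54) / (4.638e-6) = 12.837e6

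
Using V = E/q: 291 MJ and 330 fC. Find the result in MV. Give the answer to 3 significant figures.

882000000000000 MV

(291 × 10⁶) / (330 × 10⁻¹⁵) = 0.88182 × 10²¹ V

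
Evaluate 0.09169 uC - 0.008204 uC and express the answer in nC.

In nC:
  0.09169 uC = 0.09169 × 10³ nC = 91.69
  0.008204 uC = 0.008204 × 10³ nC = 8.204
Difference: 91.69 - 8.204 = 83.486

83.486 nC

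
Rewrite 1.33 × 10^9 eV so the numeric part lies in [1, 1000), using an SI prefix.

= 1.33 × 10^9 eV; 10^9 is giga.

1.33 GeV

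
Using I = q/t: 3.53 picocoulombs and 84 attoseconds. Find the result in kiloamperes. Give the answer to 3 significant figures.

(3.53e-12) / (84e-18) = 0.042024e6 A

42.0 kiloamperes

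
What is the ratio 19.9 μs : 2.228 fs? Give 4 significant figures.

8932000000

(19.9 × 10⁻⁶) / (2.228 × 10⁻¹⁵) = 8.9318 × 10⁹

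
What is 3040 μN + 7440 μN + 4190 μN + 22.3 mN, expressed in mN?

36.97 mN

In mN:
  3040 μN = 3040 × 10⁻³ mN = 3.04
  7440 μN = 7440 × 10⁻³ mN = 7.44
  4190 μN = 4190 × 10⁻³ mN = 4.19
  22.3 mN → 22.3
Sum: 3.04 + 7.44 + 4.19 + 22.3 = 36.97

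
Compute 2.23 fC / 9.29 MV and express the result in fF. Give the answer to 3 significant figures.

(2.23 × 10^-15) / (9.29 × 10^6) = 0.24004 × 10^-21 F

0.000000240 fF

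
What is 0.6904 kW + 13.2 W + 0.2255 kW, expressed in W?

929.1 W

In W:
  0.6904 kW = 0.6904 × 10^3 W = 690.4
  13.2 W → 13.2
  0.2255 kW = 0.2255 × 10^3 W = 225.5
Sum: 690.4 + 13.2 + 225.5 = 929.1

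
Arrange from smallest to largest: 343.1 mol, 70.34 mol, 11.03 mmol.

11.03 mmol < 70.34 mol < 343.1 mol

343.1 mol = 343.1 mol
70.34 mol = 70.34 mol
11.03 mmol = 0.01103 mol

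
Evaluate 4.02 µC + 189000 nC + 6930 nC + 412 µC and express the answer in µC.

In µC:
  4.02 µC → 4.02
  189000 nC = 189000 × 10^-3 µC = 189
  6930 nC = 6930 × 10^-3 µC = 6.93
  412 µC → 412
Sum: 4.02 + 189 + 6.93 + 412 = 611.95

611.95 µC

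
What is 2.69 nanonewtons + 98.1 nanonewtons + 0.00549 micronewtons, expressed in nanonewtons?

106.28 nanonewtons

In nanonewtons:
  2.69 nanonewtons → 2.69
  98.1 nanonewtons → 98.1
  0.00549 micronewtons = 0.00549e3 nanonewtons = 5.49
Sum: 2.69 + 98.1 + 5.49 = 106.28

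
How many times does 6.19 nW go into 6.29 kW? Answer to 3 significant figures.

(6.29e3) / (6.19e-9) = 1.016e12

1020000000000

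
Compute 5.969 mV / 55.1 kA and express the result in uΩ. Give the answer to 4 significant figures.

(5.969e-3) / (55.1e3) = 0.10833e-6 Ω

0.1083 uΩ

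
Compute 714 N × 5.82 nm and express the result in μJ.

4.15548 μJ

714 × 5.82e-9 = 4155.48e-9 J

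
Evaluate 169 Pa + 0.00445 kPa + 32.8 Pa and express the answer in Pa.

206.25 Pa

In Pa:
  169 Pa → 169
  0.00445 kPa = 0.00445 × 10^3 Pa = 4.45
  32.8 Pa → 32.8
Sum: 169 + 4.45 + 32.8 = 206.25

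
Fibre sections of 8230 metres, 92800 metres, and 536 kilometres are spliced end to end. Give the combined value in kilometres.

637.03 kilometres

In kilometres:
  8230 metres = 8230e-3 kilometres = 8.23
  92800 metres = 92800e-3 kilometres = 92.8
  536 kilometres → 536
Sum: 8.23 + 92.8 + 536 = 637.03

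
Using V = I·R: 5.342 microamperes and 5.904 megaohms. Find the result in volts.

5.342 × 10⁻⁶ × 5.904 × 10⁶ = 31.539168 V

31.539168 volts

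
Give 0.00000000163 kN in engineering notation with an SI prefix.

= 1.63 × 10⁻⁶ N; 10⁻⁶ is micro.

1.63 µN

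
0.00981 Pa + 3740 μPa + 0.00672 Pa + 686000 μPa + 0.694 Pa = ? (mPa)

1400.27 mPa

In mPa:
  0.00981 Pa = 0.00981 × 10^3 mPa = 9.81
  3740 μPa = 3740 × 10^-3 mPa = 3.74
  0.00672 Pa = 0.00672 × 10^3 mPa = 6.72
  686000 μPa = 686000 × 10^-3 mPa = 686
  0.694 Pa = 0.694 × 10^3 mPa = 694
Sum: 9.81 + 3.74 + 6.72 + 686 + 694 = 1400.27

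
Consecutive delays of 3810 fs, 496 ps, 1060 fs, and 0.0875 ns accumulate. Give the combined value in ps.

588.37 ps

In ps:
  3810 fs = 3810e-3 ps = 3.81
  496 ps → 496
  1060 fs = 1060e-3 ps = 1.06
  0.0875 ns = 0.0875e3 ps = 87.5
Sum: 3.81 + 496 + 1.06 + 87.5 = 588.37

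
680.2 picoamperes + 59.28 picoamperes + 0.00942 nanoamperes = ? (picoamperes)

In picoamperes:
  680.2 picoamperes → 680.2
  59.28 picoamperes → 59.28
  0.00942 nanoamperes = 0.00942 × 10^3 picoamperes = 9.42
Sum: 680.2 + 59.28 + 9.42 = 748.9

748.9 picoamperes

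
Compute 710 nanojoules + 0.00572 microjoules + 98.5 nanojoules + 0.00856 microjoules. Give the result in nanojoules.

In nanojoules:
  710 nanojoules → 710
  0.00572 microjoules = 0.00572 × 10³ nanojoules = 5.72
  98.5 nanojoules → 98.5
  0.00856 microjoules = 0.00856 × 10³ nanojoules = 8.56
Sum: 710 + 5.72 + 98.5 + 8.56 = 822.78

822.78 nanojoules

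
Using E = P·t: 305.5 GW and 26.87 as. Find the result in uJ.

305.5e9 × 26.87e-18 = 8208.785e-9 J

8.208785 uJ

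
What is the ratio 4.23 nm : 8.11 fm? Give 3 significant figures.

(4.23e-9) / (8.11e-15) = 0.5216e6

522000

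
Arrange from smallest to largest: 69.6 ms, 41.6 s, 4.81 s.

69.6 ms = 0.0696 s
41.6 s = 41.6 s
4.81 s = 4.81 s

69.6 ms < 4.81 s < 41.6 s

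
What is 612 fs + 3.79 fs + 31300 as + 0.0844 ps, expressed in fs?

In fs:
  612 fs → 612
  3.79 fs → 3.79
  31300 as = 31300e-3 fs = 31.3
  0.0844 ps = 0.0844e3 fs = 84.4
Sum: 612 + 3.79 + 31.3 + 84.4 = 731.49

731.49 fs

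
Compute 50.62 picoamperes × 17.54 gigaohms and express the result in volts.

50.62 × 10⁻¹² × 17.54 × 10⁹ = 887.8748 × 10⁻³ V

0.8878748 volts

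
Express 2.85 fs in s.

0.00000000000000285 s

femto = 1e-15, (no prefix) = 1e0; factor is 1e-15.
2.85 × 1e-15 = 0.00000000000000285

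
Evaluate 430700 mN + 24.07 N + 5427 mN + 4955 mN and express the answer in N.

In N:
  430700 mN = 430700e-3 N = 430.7
  24.07 N → 24.07
  5427 mN = 5427e-3 N = 5.427
  4955 mN = 4955e-3 N = 4.955
Sum: 430.7 + 24.07 + 5.427 + 4.955 = 465.152

465.152 N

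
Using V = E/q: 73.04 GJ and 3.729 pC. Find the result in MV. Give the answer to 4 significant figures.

(73.04e9) / (3.729e-12) = 19.587e21 V

19590000000000000 MV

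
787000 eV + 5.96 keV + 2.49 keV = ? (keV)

In keV:
  787000 eV = 787000 × 10^-3 keV = 787
  5.96 keV → 5.96
  2.49 keV → 2.49
Sum: 787 + 5.96 + 2.49 = 795.45

795.45 keV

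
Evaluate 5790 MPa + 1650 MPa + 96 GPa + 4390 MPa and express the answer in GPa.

In GPa:
  5790 MPa = 5790e-3 GPa = 5.79
  1650 MPa = 1650e-3 GPa = 1.65
  96 GPa → 96
  4390 MPa = 4390e-3 GPa = 4.39
Sum: 5.79 + 1.65 + 96 + 4.39 = 107.83

107.83 GPa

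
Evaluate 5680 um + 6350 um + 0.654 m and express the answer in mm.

666.03 mm

In mm:
  5680 um = 5680 × 10^-3 mm = 5.68
  6350 um = 6350 × 10^-3 mm = 6.35
  0.654 m = 0.654 × 10^3 mm = 654
Sum: 5.68 + 6.35 + 654 = 666.03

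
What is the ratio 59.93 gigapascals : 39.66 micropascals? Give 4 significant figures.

(59.93e9) / (39.66e-6) = 1.5111e15

1511000000000000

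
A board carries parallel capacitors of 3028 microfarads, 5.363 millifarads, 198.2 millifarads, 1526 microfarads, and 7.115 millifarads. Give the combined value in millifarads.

215.232 millifarads

In millifarads:
  3028 microfarads = 3028e-3 millifarads = 3.028
  5.363 millifarads → 5.363
  198.2 millifarads → 198.2
  1526 microfarads = 1526e-3 millifarads = 1.526
  7.115 millifarads → 7.115
Sum: 3.028 + 5.363 + 198.2 + 1.526 + 7.115 = 215.232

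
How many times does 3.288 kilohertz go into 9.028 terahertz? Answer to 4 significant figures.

2746000000

(9.028 × 10¹²) / (3.288 × 10³) = 2.7457 × 10⁹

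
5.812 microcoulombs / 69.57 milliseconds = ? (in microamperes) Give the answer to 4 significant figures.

83.54 microamperes

(5.812e-6) / (69.57e-3) = 0.0835418e-3 A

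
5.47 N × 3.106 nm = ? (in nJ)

16.98982 nJ

5.47 × 3.106e-9 = 16.98982e-9 J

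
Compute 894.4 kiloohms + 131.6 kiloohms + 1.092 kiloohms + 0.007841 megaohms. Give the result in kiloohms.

In kiloohms:
  894.4 kiloohms → 894.4
  131.6 kiloohms → 131.6
  1.092 kiloohms → 1.092
  0.007841 megaohms = 0.007841 × 10³ kiloohms = 7.841
Sum: 894.4 + 131.6 + 1.092 + 7.841 = 1034.933

1034.933 kiloohms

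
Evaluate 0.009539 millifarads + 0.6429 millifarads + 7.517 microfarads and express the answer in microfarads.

In microfarads:
  0.009539 millifarads = 0.009539 × 10³ microfarads = 9.539
  0.6429 millifarads = 0.6429 × 10³ microfarads = 642.9
  7.517 microfarads → 7.517
Sum: 9.539 + 642.9 + 7.517 = 659.956

659.956 microfarads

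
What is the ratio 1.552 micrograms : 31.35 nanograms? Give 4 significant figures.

49.51

(1.552e-6) / (31.35e-9) = 0.049506e3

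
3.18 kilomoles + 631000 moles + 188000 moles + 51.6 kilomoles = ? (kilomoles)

In kilomoles:
  3.18 kilomoles → 3.18
  631000 moles = 631000e-3 kilomoles = 631
  188000 moles = 188000e-3 kilomoles = 188
  51.6 kilomoles → 51.6
Sum: 3.18 + 631 + 188 + 51.6 = 873.78

873.78 kilomoles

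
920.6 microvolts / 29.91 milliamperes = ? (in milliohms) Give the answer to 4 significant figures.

30.78 milliohms

(920.6 × 10⁻⁶) / (29.91 × 10⁻³) = 30.779 × 10⁻³ Ω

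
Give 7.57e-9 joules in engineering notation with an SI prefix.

= 7.57e-9 joules; 1e-9 is nano.

7.57 nanojoules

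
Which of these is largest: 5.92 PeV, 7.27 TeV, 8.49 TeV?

5.92 PeV = 5920000000000000 eV
7.27 TeV = 7270000000000 eV
8.49 TeV = 8490000000000 eV

5.92 PeV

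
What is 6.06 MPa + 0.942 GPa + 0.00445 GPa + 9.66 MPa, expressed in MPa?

In MPa:
  6.06 MPa → 6.06
  0.942 GPa = 0.942 × 10³ MPa = 942
  0.00445 GPa = 0.00445 × 10³ MPa = 4.45
  9.66 MPa → 9.66
Sum: 6.06 + 942 + 4.45 + 9.66 = 962.17

962.17 MPa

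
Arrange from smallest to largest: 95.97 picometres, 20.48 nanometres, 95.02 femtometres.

95.97 picometres = 0.00000000009597 metres
20.48 nanometres = 0.00000002048 metres
95.02 femtometres = 0.00000000000009502 metres

95.02 femtometres < 95.97 picometres < 20.48 nanometres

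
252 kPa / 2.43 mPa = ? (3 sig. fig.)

104000000

(252e3) / (2.43e-3) = 103.7e6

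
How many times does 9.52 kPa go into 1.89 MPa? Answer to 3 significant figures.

(1.89 × 10^6) / (9.52 × 10^3) = 0.1985 × 10^3

199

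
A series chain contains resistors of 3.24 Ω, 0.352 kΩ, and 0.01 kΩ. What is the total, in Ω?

In Ω:
  3.24 Ω → 3.24
  0.352 kΩ = 0.352e3 Ω = 352
  0.01 kΩ = 0.01e3 Ω = 10
Sum: 3.24 + 352 + 10 = 365.24

365.24 Ω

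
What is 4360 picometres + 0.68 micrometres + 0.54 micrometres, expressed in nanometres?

In nanometres:
  4360 picometres = 4360 × 10^-3 nanometres = 4.36
  0.68 micrometres = 0.68 × 10^3 nanometres = 680
  0.54 micrometres = 0.54 × 10^3 nanometres = 540
Sum: 4.36 + 680 + 540 = 1224.36

1224.36 nanometres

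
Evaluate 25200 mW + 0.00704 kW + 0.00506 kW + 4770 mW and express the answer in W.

In W:
  25200 mW = 25200 × 10^-3 W = 25.2
  0.00704 kW = 0.00704 × 10^3 W = 7.04
  0.00506 kW = 0.00506 × 10^3 W = 5.06
  4770 mW = 4770 × 10^-3 W = 4.77
Sum: 25.2 + 7.04 + 5.06 + 4.77 = 42.07

42.07 W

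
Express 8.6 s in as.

(no prefix) = 1e0, atto = 1e-18; factor is 1e18.
8.6 × 1e18 = 8600000000000000000

8600000000000000000 as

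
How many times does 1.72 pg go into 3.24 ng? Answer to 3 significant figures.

1880

(3.24 × 10^-9) / (1.72 × 10^-12) = 1.884 × 10^3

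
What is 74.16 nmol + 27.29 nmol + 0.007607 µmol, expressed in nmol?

In nmol:
  74.16 nmol → 74.16
  27.29 nmol → 27.29
  0.007607 µmol = 0.007607 × 10^3 nmol = 7.607
Sum: 74.16 + 27.29 + 7.607 = 109.057

109.057 nmol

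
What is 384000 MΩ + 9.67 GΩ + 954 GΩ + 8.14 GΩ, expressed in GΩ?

1355.81 GΩ

In GΩ:
  384000 MΩ = 384000e-3 GΩ = 384
  9.67 GΩ → 9.67
  954 GΩ → 954
  8.14 GΩ → 8.14
Sum: 384 + 9.67 + 954 + 8.14 = 1355.81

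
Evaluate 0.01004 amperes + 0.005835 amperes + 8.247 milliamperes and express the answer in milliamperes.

In milliamperes:
  0.01004 amperes = 0.01004 × 10^3 milliamperes = 10.04
  0.005835 amperes = 0.005835 × 10^3 milliamperes = 5.835
  8.247 milliamperes → 8.247
Sum: 10.04 + 5.835 + 8.247 = 24.122

24.122 milliamperes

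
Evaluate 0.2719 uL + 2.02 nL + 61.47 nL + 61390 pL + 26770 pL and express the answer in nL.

423.55 nL

In nL:
  0.2719 uL = 0.2719 × 10³ nL = 271.9
  2.02 nL → 2.02
  61.47 nL → 61.47
  61390 pL = 61390 × 10⁻³ nL = 61.39
  26770 pL = 26770 × 10⁻³ nL = 26.77
Sum: 271.9 + 2.02 + 61.47 + 61.39 + 26.77 = 423.55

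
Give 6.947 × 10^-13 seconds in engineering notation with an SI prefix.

694.7 femtoseconds

= 694.7 × 10^-15 seconds; 10^-15 is femto.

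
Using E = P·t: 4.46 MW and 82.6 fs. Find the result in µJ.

0.368396 µJ

4.46 × 10⁶ × 82.6 × 10⁻¹⁵ = 368.396 × 10⁻⁹ J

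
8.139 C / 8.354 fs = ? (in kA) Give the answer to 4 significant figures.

(8.139) / (8.354 × 10^-15) = 0.974264 × 10^15 A

974300000000 kA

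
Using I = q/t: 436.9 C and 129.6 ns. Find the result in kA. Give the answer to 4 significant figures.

3371000 kA

(436.9) / (129.6 × 10⁻⁹) = 3.37114 × 10⁹ A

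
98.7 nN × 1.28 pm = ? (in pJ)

0.000000126336 pJ

98.7 × 10⁻⁹ × 1.28 × 10⁻¹² = 126.336 × 10⁻²¹ J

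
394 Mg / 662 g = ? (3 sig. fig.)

(394 × 10^6) / (662) = 0.5952 × 10^6

595000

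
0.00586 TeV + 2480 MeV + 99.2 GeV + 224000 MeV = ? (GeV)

331.54 GeV

In GeV:
  0.00586 TeV = 0.00586 × 10^3 GeV = 5.86
  2480 MeV = 2480 × 10^-3 GeV = 2.48
  99.2 GeV → 99.2
  224000 MeV = 224000 × 10^-3 GeV = 224
Sum: 5.86 + 2.48 + 99.2 + 224 = 331.54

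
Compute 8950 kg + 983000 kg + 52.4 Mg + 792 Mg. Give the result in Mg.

1836.35 Mg

In Mg:
  8950 kg = 8950 × 10⁻³ Mg = 8.95
  983000 kg = 983000 × 10⁻³ Mg = 983
  52.4 Mg → 52.4
  792 Mg → 792
Sum: 8.95 + 983 + 52.4 + 792 = 1836.35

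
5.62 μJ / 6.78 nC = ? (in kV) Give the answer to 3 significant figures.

(5.62 × 10^-6) / (6.78 × 10^-9) = 0.82891 × 10^3 V

0.829 kV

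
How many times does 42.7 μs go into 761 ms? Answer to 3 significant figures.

(761 × 10⁻³) / (42.7 × 10⁻⁶) = 17.82 × 10³

17800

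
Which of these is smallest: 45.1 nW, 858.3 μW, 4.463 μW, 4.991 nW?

45.1 nW = 0.0000000451 W
858.3 μW = 0.0008583 W
4.463 μW = 0.000004463 W
4.991 nW = 0.000000004991 W

4.991 nW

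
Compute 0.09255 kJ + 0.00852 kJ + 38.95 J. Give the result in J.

In J:
  0.09255 kJ = 0.09255 × 10³ J = 92.55
  0.00852 kJ = 0.00852 × 10³ J = 8.52
  38.95 J → 38.95
Sum: 92.55 + 8.52 + 38.95 = 140.02

140.02 J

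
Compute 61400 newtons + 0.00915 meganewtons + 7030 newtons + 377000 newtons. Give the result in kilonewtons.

454.58 kilonewtons

In kilonewtons:
  61400 newtons = 61400 × 10^-3 kilonewtons = 61.4
  0.00915 meganewtons = 0.00915 × 10^3 kilonewtons = 9.15
  7030 newtons = 7030 × 10^-3 kilonewtons = 7.03
  377000 newtons = 377000 × 10^-3 kilonewtons = 377
Sum: 61.4 + 9.15 + 7.03 + 377 = 454.58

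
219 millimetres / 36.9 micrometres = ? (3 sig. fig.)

(219e-3) / (36.9e-6) = 5.935e3

5930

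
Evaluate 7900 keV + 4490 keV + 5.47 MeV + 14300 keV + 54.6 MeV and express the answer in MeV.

In MeV:
  7900 keV = 7900 × 10⁻³ MeV = 7.9
  4490 keV = 4490 × 10⁻³ MeV = 4.49
  5.47 MeV → 5.47
  14300 keV = 14300 × 10⁻³ MeV = 14.3
  54.6 MeV → 54.6
Sum: 7.9 + 4.49 + 5.47 + 14.3 + 54.6 = 86.76

86.76 MeV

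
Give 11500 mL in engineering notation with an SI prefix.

= 11.5 L; mantissa already in [1, 1000).

11.5 L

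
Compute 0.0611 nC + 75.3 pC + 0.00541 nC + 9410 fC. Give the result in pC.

In pC:
  0.0611 nC = 0.0611e3 pC = 61.1
  75.3 pC → 75.3
  0.00541 nC = 0.00541e3 pC = 5.41
  9410 fC = 9410e-3 pC = 9.41
Sum: 61.1 + 75.3 + 5.41 + 9.41 = 151.22

151.22 pC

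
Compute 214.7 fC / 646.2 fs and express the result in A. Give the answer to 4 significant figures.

(214.7 × 10^-15) / (646.2 × 10^-15) = 0.33225 A

0.3323 A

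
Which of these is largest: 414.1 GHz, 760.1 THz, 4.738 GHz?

414.1 GHz = 414100000000 Hz
760.1 THz = 760100000000000 Hz
4.738 GHz = 4738000000 Hz

760.1 THz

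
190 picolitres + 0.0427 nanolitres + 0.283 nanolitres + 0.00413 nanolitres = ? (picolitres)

In picolitres:
  190 picolitres → 190
  0.0427 nanolitres = 0.0427 × 10^3 picolitres = 42.7
  0.283 nanolitres = 0.283 × 10^3 picolitres = 283
  0.00413 nanolitres = 0.00413 × 10^3 picolitres = 4.13
Sum: 190 + 42.7 + 283 + 4.13 = 519.83

519.83 picolitres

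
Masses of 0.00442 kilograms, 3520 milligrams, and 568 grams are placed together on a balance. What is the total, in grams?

575.94 grams

In grams:
  0.00442 kilograms = 0.00442e3 grams = 4.42
  3520 milligrams = 3520e-3 grams = 3.52
  568 grams → 568
Sum: 4.42 + 3.52 + 568 = 575.94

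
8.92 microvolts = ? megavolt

0.00000000000892 megavolts

micro = 10⁻⁶, mega = 10⁶; factor is 10⁻¹².
8.92 × 10⁻¹² = 0.00000000000892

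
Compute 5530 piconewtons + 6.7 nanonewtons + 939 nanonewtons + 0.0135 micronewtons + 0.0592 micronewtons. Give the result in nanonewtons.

In nanonewtons:
  5530 piconewtons = 5530 × 10^-3 nanonewtons = 5.53
  6.7 nanonewtons → 6.7
  939 nanonewtons → 939
  0.0135 micronewtons = 0.0135 × 10^3 nanonewtons = 13.5
  0.0592 micronewtons = 0.0592 × 10^3 nanonewtons = 59.2
Sum: 5.53 + 6.7 + 939 + 13.5 + 59.2 = 1023.93

1023.93 nanonewtons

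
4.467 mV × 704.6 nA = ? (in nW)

3.1474482 nW

4.467 × 10^-3 × 704.6 × 10^-9 = 3147.4482 × 10^-12 W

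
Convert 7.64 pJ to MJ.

pico = 10^-12, mega = 10^6; factor is 10^-18.
7.64 × 10^-18 = 0.00000000000000000764

0.00000000000000000764 MJ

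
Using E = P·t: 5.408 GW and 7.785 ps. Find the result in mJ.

42.10128 mJ

5.408 × 10^9 × 7.785 × 10^-12 = 42.10128 × 10^-3 J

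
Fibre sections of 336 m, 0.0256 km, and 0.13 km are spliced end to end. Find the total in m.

In m:
  336 m → 336
  0.0256 km = 0.0256 × 10³ m = 25.6
  0.13 km = 0.13 × 10³ m = 130
Sum: 336 + 25.6 + 130 = 491.6

491.6 m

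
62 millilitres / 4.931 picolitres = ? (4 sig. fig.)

(62 × 10^-3) / (4.931 × 10^-12) = 12.574 × 10^9

12570000000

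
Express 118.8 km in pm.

kilo = 1e3, pico = 1e-12; factor is 1e15.
118.8 × 1e15 = 118800000000000000

118800000000000000 pm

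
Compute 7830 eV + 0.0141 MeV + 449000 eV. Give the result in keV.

470.93 keV

In keV:
  7830 eV = 7830 × 10⁻³ keV = 7.83
  0.0141 MeV = 0.0141 × 10³ keV = 14.1
  449000 eV = 449000 × 10⁻³ keV = 449
Sum: 7.83 + 14.1 + 449 = 470.93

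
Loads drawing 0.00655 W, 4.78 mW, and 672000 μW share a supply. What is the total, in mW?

In mW:
  0.00655 W = 0.00655 × 10^3 mW = 6.55
  4.78 mW → 4.78
  672000 μW = 672000 × 10^-3 mW = 672
Sum: 6.55 + 4.78 + 672 = 683.33

683.33 mW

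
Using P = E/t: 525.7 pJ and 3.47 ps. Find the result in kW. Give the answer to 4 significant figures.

0.1515 kW

(525.7e-12) / (3.47e-12) = 151.499 W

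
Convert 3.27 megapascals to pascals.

3270000 pascals

mega = 1e6, (no prefix) = 1e0; factor is 1e6.
3.27 × 1e6 = 3270000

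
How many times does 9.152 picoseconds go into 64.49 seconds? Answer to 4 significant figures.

(64.49) / (9.152 × 10^-12) = 7.0465 × 10^12

7047000000000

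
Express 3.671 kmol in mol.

3671 mol

kilo = 10³, (no prefix) = 10⁰; factor is 10³.
3.671 × 10³ = 3671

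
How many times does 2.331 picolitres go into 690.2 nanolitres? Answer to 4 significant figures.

(690.2 × 10⁻⁹) / (2.331 × 10⁻¹²) = 296.1 × 10³

296100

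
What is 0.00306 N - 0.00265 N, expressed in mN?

0.41 mN

In mN:
  0.00306 N = 0.00306 × 10³ mN = 3.06
  0.00265 N = 0.00265 × 10³ mN = 2.65
Difference: 3.06 - 2.65 = 0.41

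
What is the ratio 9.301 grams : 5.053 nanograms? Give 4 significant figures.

(9.301) / (5.053 × 10⁻⁹) = 1.8407 × 10⁹

1841000000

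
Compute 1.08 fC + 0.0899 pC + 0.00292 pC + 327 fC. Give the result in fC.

420.9 fC

In fC:
  1.08 fC → 1.08
  0.0899 pC = 0.0899e3 fC = 89.9
  0.00292 pC = 0.00292e3 fC = 2.92
  327 fC → 327
Sum: 1.08 + 89.9 + 2.92 + 327 = 420.9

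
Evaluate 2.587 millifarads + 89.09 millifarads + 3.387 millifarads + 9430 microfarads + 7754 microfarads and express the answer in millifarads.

112.248 millifarads

In millifarads:
  2.587 millifarads → 2.587
  89.09 millifarads → 89.09
  3.387 millifarads → 3.387
  9430 microfarads = 9430 × 10⁻³ millifarads = 9.43
  7754 microfarads = 7754 × 10⁻³ millifarads = 7.754
Sum: 2.587 + 89.09 + 3.387 + 9.43 + 7.754 = 112.248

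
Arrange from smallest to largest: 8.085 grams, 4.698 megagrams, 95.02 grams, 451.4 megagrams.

8.085 grams = 8.085 grams
4.698 megagrams = 4698000 grams
95.02 grams = 95.02 grams
451.4 megagrams = 451400000 grams

8.085 grams < 95.02 grams < 4.698 megagrams < 451.4 megagrams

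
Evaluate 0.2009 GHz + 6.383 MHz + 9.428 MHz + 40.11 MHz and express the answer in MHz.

256.821 MHz

In MHz:
  0.2009 GHz = 0.2009 × 10^3 MHz = 200.9
  6.383 MHz → 6.383
  9.428 MHz → 9.428
  40.11 MHz → 40.11
Sum: 200.9 + 6.383 + 9.428 + 40.11 = 256.821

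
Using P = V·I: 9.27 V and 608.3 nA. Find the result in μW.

5.638941 μW

9.27 × 608.3 × 10^-9 = 5638.941 × 10^-9 W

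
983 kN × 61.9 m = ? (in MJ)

983 × 10^3 × 61.9 = 60847.7 × 10^3 J

60.8477 MJ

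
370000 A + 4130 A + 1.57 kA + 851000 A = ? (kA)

In kA:
  370000 A = 370000e-3 kA = 370
  4130 A = 4130e-3 kA = 4.13
  1.57 kA → 1.57
  851000 A = 851000e-3 kA = 851
Sum: 370 + 4.13 + 1.57 + 851 = 1226.7

1226.7 kA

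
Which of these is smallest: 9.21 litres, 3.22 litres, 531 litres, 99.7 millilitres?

99.7 millilitres

9.21 litres = 9.21 litres
3.22 litres = 3.22 litres
531 litres = 531 litres
99.7 millilitres = 0.0997 litres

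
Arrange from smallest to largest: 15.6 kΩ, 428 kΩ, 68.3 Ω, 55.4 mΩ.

55.4 mΩ < 68.3 Ω < 15.6 kΩ < 428 kΩ

15.6 kΩ = 15600 Ω
428 kΩ = 428000 Ω
68.3 Ω = 68.3 Ω
55.4 mΩ = 0.0554 Ω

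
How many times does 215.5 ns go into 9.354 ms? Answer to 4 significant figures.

43410

(9.354 × 10⁻³) / (215.5 × 10⁻⁹) = 0.043406 × 10⁶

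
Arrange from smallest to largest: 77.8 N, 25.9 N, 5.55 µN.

5.55 µN < 25.9 N < 77.8 N

77.8 N = 77.8 N
25.9 N = 25.9 N
5.55 µN = 0.00000555 N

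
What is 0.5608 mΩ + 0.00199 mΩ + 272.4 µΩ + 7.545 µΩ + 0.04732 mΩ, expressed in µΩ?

890.055 µΩ

In µΩ:
  0.5608 mΩ = 0.5608 × 10^3 µΩ = 560.8
  0.00199 mΩ = 0.00199 × 10^3 µΩ = 1.99
  272.4 µΩ → 272.4
  7.545 µΩ → 7.545
  0.04732 mΩ = 0.04732 × 10^3 µΩ = 47.32
Sum: 560.8 + 1.99 + 272.4 + 7.545 + 47.32 = 890.055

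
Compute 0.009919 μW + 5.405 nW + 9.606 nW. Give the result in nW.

24.93 nW

In nW:
  0.009919 μW = 0.009919 × 10³ nW = 9.919
  5.405 nW → 5.405
  9.606 nW → 9.606
Sum: 9.919 + 5.405 + 9.606 = 24.93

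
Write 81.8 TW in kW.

81800000000 kW

tera = 10^12, kilo = 10^3; factor is 10^9.
81.8 × 10^9 = 81800000000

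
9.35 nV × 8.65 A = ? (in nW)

80.8775 nW

9.35e-9 × 8.65 = 80.8775e-9 W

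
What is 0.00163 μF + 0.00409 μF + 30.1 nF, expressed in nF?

35.82 nF

In nF:
  0.00163 μF = 0.00163 × 10³ nF = 1.63
  0.00409 μF = 0.00409 × 10³ nF = 4.09
  30.1 nF → 30.1
Sum: 1.63 + 4.09 + 30.1 = 35.82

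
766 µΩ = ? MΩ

micro = 10^-6, mega = 10^6; factor is 10^-12.
766 × 10^-12 = 0.000000000766

0.000000000766 MΩ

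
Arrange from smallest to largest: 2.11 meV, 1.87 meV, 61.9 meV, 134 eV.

1.87 meV < 2.11 meV < 61.9 meV < 134 eV

2.11 meV = 0.00211 eV
1.87 meV = 0.00187 eV
61.9 meV = 0.0619 eV
134 eV = 134 eV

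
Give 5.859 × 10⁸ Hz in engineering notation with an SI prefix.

= 585.9 × 10⁶ Hz; 10⁶ is mega.

585.9 MHz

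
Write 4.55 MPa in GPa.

0.00455 GPa

mega = 1e6, giga = 1e9; factor is 1e-3.
4.55 × 1e-3 = 0.00455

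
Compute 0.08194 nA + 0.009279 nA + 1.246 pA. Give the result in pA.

In pA:
  0.08194 nA = 0.08194 × 10³ pA = 81.94
  0.009279 nA = 0.009279 × 10³ pA = 9.279
  1.246 pA → 1.246
Sum: 81.94 + 9.279 + 1.246 = 92.465

92.465 pA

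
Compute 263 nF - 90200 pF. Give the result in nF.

In nF:
  263 nF → 263
  90200 pF = 90200 × 10^-3 nF = 90.2
Difference: 263 - 90.2 = 172.8

172.8 nF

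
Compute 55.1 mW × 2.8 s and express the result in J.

55.1e-3 × 2.8 = 154.28e-3 J

0.15428 J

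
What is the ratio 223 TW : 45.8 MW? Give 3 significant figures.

4870000

(223 × 10^12) / (45.8 × 10^6) = 4.869 × 10^6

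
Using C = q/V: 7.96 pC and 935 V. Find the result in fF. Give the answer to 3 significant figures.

8.51 fF

(7.96 × 10^-12) / (935) = 0.0085134 × 10^-12 F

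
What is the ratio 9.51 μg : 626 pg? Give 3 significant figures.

15200

(9.51 × 10⁻⁶) / (626 × 10⁻¹²) = 0.01519 × 10⁶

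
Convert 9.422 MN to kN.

9422 kN

mega = 10^6, kilo = 10^3; factor is 10^3.
9.422 × 10^3 = 9422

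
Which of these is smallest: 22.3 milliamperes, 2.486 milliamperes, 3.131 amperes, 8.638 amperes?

2.486 milliamperes

22.3 milliamperes = 0.0223 amperes
2.486 milliamperes = 0.002486 amperes
3.131 amperes = 3.131 amperes
8.638 amperes = 8.638 amperes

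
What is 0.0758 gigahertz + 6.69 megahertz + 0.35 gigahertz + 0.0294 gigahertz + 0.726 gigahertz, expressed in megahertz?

In megahertz:
  0.0758 gigahertz = 0.0758 × 10^3 megahertz = 75.8
  6.69 megahertz → 6.69
  0.35 gigahertz = 0.35 × 10^3 megahertz = 350
  0.0294 gigahertz = 0.0294 × 10^3 megahertz = 29.4
  0.726 gigahertz = 0.726 × 10^3 megahertz = 726
Sum: 75.8 + 6.69 + 350 + 29.4 + 726 = 1187.89

1187.89 megahertz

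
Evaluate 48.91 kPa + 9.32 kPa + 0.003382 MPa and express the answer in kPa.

In kPa:
  48.91 kPa → 48.91
  9.32 kPa → 9.32
  0.003382 MPa = 0.003382e3 kPa = 3.382
Sum: 48.91 + 9.32 + 3.382 = 61.612

61.612 kPa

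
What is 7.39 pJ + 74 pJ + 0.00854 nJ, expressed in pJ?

89.93 pJ

In pJ:
  7.39 pJ → 7.39
  74 pJ → 74
  0.00854 nJ = 0.00854e3 pJ = 8.54
Sum: 7.39 + 74 + 8.54 = 89.93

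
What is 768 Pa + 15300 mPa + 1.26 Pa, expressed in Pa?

784.56 Pa

In Pa:
  768 Pa → 768
  15300 mPa = 15300 × 10^-3 Pa = 15.3
  1.26 Pa → 1.26
Sum: 768 + 15.3 + 1.26 = 784.56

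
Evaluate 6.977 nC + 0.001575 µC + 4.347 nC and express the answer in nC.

In nC:
  6.977 nC → 6.977
  0.001575 µC = 0.001575e3 nC = 1.575
  4.347 nC → 4.347
Sum: 6.977 + 1.575 + 4.347 = 12.899

12.899 nC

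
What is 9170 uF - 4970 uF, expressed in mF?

4.2 mF

In mF:
  9170 uF = 9170 × 10⁻³ mF = 9.17
  4970 uF = 4970 × 10⁻³ mF = 4.97
Difference: 9.17 - 4.97 = 4.2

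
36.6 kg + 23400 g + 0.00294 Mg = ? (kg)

62.94 kg

In kg:
  36.6 kg → 36.6
  23400 g = 23400 × 10^-3 kg = 23.4
  0.00294 Mg = 0.00294 × 10^3 kg = 2.94
Sum: 36.6 + 23.4 + 2.94 = 62.94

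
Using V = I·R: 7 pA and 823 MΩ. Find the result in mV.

7e-12 × 823e6 = 5761e-6 V

5.761 mV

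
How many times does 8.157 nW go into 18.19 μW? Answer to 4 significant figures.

(18.19e-6) / (8.157e-9) = 2.23e3

2230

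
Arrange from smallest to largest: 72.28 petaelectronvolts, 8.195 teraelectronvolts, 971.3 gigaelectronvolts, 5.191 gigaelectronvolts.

5.191 gigaelectronvolts < 971.3 gigaelectronvolts < 8.195 teraelectronvolts < 72.28 petaelectronvolts

72.28 petaelectronvolts = 72280000000000000 electronvolts
8.195 teraelectronvolts = 8195000000000 electronvolts
971.3 gigaelectronvolts = 971300000000 electronvolts
5.191 gigaelectronvolts = 5191000000 electronvolts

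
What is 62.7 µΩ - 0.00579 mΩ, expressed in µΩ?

In µΩ:
  62.7 µΩ → 62.7
  0.00579 mΩ = 0.00579 × 10³ µΩ = 5.79
Difference: 62.7 - 5.79 = 56.91

56.91 µΩ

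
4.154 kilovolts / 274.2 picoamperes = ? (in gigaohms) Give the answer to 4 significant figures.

(4.154 × 10^3) / (274.2 × 10^-12) = 0.0151495 × 10^15 Ω

15150 gigaohms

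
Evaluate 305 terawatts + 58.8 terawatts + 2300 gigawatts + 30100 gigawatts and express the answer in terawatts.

In terawatts:
  305 terawatts → 305
  58.8 terawatts → 58.8
  2300 gigawatts = 2300 × 10^-3 terawatts = 2.3
  30100 gigawatts = 30100 × 10^-3 terawatts = 30.1
Sum: 305 + 58.8 + 2.3 + 30.1 = 396.2

396.2 terawatts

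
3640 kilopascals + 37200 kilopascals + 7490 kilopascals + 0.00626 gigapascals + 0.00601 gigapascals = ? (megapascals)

60.6 megapascals

In megapascals:
  3640 kilopascals = 3640e-3 megapascals = 3.64
  37200 kilopascals = 37200e-3 megapascals = 37.2
  7490 kilopascals = 7490e-3 megapascals = 7.49
  0.00626 gigapascals = 0.00626e3 megapascals = 6.26
  0.00601 gigapascals = 0.00601e3 megapascals = 6.01
Sum: 3.64 + 37.2 + 7.49 + 6.26 + 6.01 = 60.6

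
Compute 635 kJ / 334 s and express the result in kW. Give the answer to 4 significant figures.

1.901 kW

(635e3) / (334) = 1.9012e3 W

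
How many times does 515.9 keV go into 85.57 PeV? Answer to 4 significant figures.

165900000000

(85.57 × 10^15) / (515.9 × 10^3) = 0.16587 × 10^12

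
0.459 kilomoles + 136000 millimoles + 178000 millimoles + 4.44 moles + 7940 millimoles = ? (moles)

In moles:
  0.459 kilomoles = 0.459e3 moles = 459
  136000 millimoles = 136000e-3 moles = 136
  178000 millimoles = 178000e-3 moles = 178
  4.44 moles → 4.44
  7940 millimoles = 7940e-3 moles = 7.94
Sum: 459 + 136 + 178 + 4.44 + 7.94 = 785.38

785.38 moles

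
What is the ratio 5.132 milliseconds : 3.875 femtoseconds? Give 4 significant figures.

1324000000000

(5.132 × 10⁻³) / (3.875 × 10⁻¹⁵) = 1.3244 × 10¹²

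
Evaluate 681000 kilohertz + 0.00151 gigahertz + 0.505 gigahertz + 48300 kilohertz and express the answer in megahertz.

In megahertz:
  681000 kilohertz = 681000 × 10⁻³ megahertz = 681
  0.00151 gigahertz = 0.00151 × 10³ megahertz = 1.51
  0.505 gigahertz = 0.505 × 10³ megahertz = 505
  48300 kilohertz = 48300 × 10⁻³ megahertz = 48.3
Sum: 681 + 1.51 + 505 + 48.3 = 1235.81

1235.81 megahertz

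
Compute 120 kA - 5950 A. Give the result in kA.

In kA:
  120 kA → 120
  5950 A = 5950 × 10⁻³ kA = 5.95
Difference: 120 - 5.95 = 114.05

114.05 kA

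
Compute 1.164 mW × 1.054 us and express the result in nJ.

1.226856 nJ

1.164e-3 × 1.054e-6 = 1.226856e-9 J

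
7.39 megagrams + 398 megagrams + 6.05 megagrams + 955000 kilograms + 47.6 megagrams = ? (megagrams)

In megagrams:
  7.39 megagrams → 7.39
  398 megagrams → 398
  6.05 megagrams → 6.05
  955000 kilograms = 955000e-3 megagrams = 955
  47.6 megagrams → 47.6
Sum: 7.39 + 398 + 6.05 + 955 + 47.6 = 1414.04

1414.04 megagrams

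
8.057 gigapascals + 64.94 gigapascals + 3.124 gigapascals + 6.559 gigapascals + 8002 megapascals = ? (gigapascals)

In gigapascals:
  8.057 gigapascals → 8.057
  64.94 gigapascals → 64.94
  3.124 gigapascals → 3.124
  6.559 gigapascals → 6.559
  8002 megapascals = 8002 × 10⁻³ gigapascals = 8.002
Sum: 8.057 + 64.94 + 3.124 + 6.559 + 8.002 = 90.682

90.682 gigapascals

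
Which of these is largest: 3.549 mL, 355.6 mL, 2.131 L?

3.549 mL = 0.003549 L
355.6 mL = 0.3556 L
2.131 L = 2.131 L

2.131 L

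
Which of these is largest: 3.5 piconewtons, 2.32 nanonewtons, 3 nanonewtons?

3 nanonewtons

3.5 piconewtons = 0.0000000000035 newtons
2.32 nanonewtons = 0.00000000232 newtons
3 nanonewtons = 0.000000003 newtons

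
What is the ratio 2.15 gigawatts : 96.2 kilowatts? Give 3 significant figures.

(2.15e9) / (96.2e3) = 0.02235e6

22300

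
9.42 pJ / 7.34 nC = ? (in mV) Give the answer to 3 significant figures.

(9.42 × 10^-12) / (7.34 × 10^-9) = 1.2834 × 10^-3 V

1.28 mV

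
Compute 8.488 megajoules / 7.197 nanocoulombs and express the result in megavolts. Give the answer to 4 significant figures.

(8.488e6) / (7.197e-9) = 1.17938e15 V

1179000000 megavolts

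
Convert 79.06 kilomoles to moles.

79060 moles

kilo = 10^3, (no prefix) = 10^0; factor is 10^3.
79.06 × 10^3 = 79060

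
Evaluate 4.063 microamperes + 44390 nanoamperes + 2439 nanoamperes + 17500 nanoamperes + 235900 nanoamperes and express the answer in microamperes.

304.292 microamperes

In microamperes:
  4.063 microamperes → 4.063
  44390 nanoamperes = 44390 × 10^-3 microamperes = 44.39
  2439 nanoamperes = 2439 × 10^-3 microamperes = 2.439
  17500 nanoamperes = 17500 × 10^-3 microamperes = 17.5
  235900 nanoamperes = 235900 × 10^-3 microamperes = 235.9
Sum: 4.063 + 44.39 + 2.439 + 17.5 + 235.9 = 304.292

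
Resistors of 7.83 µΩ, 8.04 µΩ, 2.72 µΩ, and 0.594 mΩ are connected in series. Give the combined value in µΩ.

In µΩ:
  7.83 µΩ → 7.83
  8.04 µΩ → 8.04
  2.72 µΩ → 2.72
  0.594 mΩ = 0.594e3 µΩ = 594
Sum: 7.83 + 8.04 + 2.72 + 594 = 612.59

612.59 µΩ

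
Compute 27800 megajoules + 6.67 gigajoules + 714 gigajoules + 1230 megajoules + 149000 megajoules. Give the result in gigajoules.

898.7 gigajoules

In gigajoules:
  27800 megajoules = 27800 × 10^-3 gigajoules = 27.8
  6.67 gigajoules → 6.67
  714 gigajoules → 714
  1230 megajoules = 1230 × 10^-3 gigajoules = 1.23
  149000 megajoules = 149000 × 10^-3 gigajoules = 149
Sum: 27.8 + 6.67 + 714 + 1.23 + 149 = 898.7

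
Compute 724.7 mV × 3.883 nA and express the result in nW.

2.8140101 nW

724.7 × 10^-3 × 3.883 × 10^-9 = 2814.0101 × 10^-12 W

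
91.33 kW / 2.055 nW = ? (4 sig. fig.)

44440000000000

(91.33 × 10³) / (2.055 × 10⁻⁹) = 44.443 × 10¹²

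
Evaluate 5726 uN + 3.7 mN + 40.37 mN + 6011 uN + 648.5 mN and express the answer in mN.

In mN:
  5726 uN = 5726 × 10^-3 mN = 5.726
  3.7 mN → 3.7
  40.37 mN → 40.37
  6011 uN = 6011 × 10^-3 mN = 6.011
  648.5 mN → 648.5
Sum: 5.726 + 3.7 + 40.37 + 6.011 + 648.5 = 704.307

704.307 mN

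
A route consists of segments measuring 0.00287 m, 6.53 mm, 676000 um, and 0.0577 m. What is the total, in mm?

In mm:
  0.00287 m = 0.00287e3 mm = 2.87
  6.53 mm → 6.53
  676000 um = 676000e-3 mm = 676
  0.0577 m = 0.0577e3 mm = 57.7
Sum: 2.87 + 6.53 + 676 + 57.7 = 743.1

743.1 mm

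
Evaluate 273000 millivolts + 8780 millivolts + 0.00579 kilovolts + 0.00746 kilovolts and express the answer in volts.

In volts:
  273000 millivolts = 273000e-3 volts = 273
  8780 millivolts = 8780e-3 volts = 8.78
  0.00579 kilovolts = 0.00579e3 volts = 5.79
  0.00746 kilovolts = 0.00746e3 volts = 7.46
Sum: 273 + 8.78 + 5.79 + 7.46 = 295.03

295.03 volts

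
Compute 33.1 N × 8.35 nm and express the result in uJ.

33.1 × 8.35 × 10⁻⁹ = 276.385 × 10⁻⁹ J

0.276385 uJ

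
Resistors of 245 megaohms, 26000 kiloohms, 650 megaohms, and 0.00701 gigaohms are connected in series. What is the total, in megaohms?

928.01 megaohms

In megaohms:
  245 megaohms → 245
  26000 kiloohms = 26000 × 10^-3 megaohms = 26
  650 megaohms → 650
  0.00701 gigaohms = 0.00701 × 10^3 megaohms = 7.01
Sum: 245 + 26 + 650 + 7.01 = 928.01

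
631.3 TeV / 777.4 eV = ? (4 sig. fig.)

(631.3 × 10¹²) / (777.4) = 0.81207 × 10¹²

812100000000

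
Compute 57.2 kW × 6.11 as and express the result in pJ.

57.2 × 10³ × 6.11 × 10⁻¹⁸ = 349.492 × 10⁻¹⁵ J

0.349492 pJ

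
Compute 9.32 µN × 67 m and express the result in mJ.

0.62444 mJ

9.32 × 10^-6 × 67 = 624.44 × 10^-6 J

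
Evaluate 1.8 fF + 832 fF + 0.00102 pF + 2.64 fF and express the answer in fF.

In fF:
  1.8 fF → 1.8
  832 fF → 832
  0.00102 pF = 0.00102e3 fF = 1.02
  2.64 fF → 2.64
Sum: 1.8 + 832 + 1.02 + 2.64 = 837.46

837.46 fF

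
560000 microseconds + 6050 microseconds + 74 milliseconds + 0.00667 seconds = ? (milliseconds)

646.72 milliseconds

In milliseconds:
  560000 microseconds = 560000 × 10⁻³ milliseconds = 560
  6050 microseconds = 6050 × 10⁻³ milliseconds = 6.05
  74 milliseconds → 74
  0.00667 seconds = 0.00667 × 10³ milliseconds = 6.67
Sum: 560 + 6.05 + 74 + 6.67 = 646.72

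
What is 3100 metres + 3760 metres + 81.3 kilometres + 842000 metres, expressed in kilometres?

In kilometres:
  3100 metres = 3100e-3 kilometres = 3.1
  3760 metres = 3760e-3 kilometres = 3.76
  81.3 kilometres → 81.3
  842000 metres = 842000e-3 kilometres = 842
Sum: 3.1 + 3.76 + 81.3 + 842 = 930.16

930.16 kilometres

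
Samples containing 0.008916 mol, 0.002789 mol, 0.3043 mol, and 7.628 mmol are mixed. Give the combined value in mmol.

323.633 mmol

In mmol:
  0.008916 mol = 0.008916 × 10³ mmol = 8.916
  0.002789 mol = 0.002789 × 10³ mmol = 2.789
  0.3043 mol = 0.3043 × 10³ mmol = 304.3
  7.628 mmol → 7.628
Sum: 8.916 + 2.789 + 304.3 + 7.628 = 323.633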